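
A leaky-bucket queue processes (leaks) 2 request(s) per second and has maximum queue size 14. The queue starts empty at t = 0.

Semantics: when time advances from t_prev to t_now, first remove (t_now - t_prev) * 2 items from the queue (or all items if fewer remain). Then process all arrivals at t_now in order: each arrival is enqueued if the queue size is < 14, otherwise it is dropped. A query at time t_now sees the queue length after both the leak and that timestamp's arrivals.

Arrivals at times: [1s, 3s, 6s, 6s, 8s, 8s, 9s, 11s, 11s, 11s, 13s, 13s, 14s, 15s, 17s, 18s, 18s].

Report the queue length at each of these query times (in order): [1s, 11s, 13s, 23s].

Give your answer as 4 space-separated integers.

Queue lengths at query times:
  query t=1s: backlog = 1
  query t=11s: backlog = 3
  query t=13s: backlog = 2
  query t=23s: backlog = 0

Answer: 1 3 2 0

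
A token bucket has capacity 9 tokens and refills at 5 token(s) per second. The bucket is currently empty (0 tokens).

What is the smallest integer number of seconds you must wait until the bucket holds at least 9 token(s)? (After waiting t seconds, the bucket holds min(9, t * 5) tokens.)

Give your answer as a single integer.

Answer: 2

Derivation:
Need t * 5 >= 9, so t >= 9/5.
Smallest integer t = ceil(9/5) = 2.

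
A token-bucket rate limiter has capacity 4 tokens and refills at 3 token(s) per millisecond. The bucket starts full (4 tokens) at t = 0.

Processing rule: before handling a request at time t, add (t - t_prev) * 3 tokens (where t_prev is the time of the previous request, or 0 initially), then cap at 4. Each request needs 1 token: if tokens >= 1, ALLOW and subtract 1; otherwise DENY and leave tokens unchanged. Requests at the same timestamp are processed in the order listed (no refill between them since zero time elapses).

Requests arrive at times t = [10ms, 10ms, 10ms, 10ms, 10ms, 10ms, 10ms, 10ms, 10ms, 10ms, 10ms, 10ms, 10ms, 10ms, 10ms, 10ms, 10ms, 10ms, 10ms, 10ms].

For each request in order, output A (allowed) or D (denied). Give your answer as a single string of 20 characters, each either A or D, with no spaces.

Simulating step by step:
  req#1 t=10ms: ALLOW
  req#2 t=10ms: ALLOW
  req#3 t=10ms: ALLOW
  req#4 t=10ms: ALLOW
  req#5 t=10ms: DENY
  req#6 t=10ms: DENY
  req#7 t=10ms: DENY
  req#8 t=10ms: DENY
  req#9 t=10ms: DENY
  req#10 t=10ms: DENY
  req#11 t=10ms: DENY
  req#12 t=10ms: DENY
  req#13 t=10ms: DENY
  req#14 t=10ms: DENY
  req#15 t=10ms: DENY
  req#16 t=10ms: DENY
  req#17 t=10ms: DENY
  req#18 t=10ms: DENY
  req#19 t=10ms: DENY
  req#20 t=10ms: DENY

Answer: AAAADDDDDDDDDDDDDDDD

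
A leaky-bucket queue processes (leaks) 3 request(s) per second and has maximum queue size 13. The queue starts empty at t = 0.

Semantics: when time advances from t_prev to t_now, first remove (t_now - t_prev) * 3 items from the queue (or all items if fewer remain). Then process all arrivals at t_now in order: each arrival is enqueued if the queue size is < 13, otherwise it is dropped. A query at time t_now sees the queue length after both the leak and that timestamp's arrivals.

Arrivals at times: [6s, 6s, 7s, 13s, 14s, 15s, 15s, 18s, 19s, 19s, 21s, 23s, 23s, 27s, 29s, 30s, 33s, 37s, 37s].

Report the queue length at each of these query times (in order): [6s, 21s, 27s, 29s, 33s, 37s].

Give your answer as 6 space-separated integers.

Queue lengths at query times:
  query t=6s: backlog = 2
  query t=21s: backlog = 1
  query t=27s: backlog = 1
  query t=29s: backlog = 1
  query t=33s: backlog = 1
  query t=37s: backlog = 2

Answer: 2 1 1 1 1 2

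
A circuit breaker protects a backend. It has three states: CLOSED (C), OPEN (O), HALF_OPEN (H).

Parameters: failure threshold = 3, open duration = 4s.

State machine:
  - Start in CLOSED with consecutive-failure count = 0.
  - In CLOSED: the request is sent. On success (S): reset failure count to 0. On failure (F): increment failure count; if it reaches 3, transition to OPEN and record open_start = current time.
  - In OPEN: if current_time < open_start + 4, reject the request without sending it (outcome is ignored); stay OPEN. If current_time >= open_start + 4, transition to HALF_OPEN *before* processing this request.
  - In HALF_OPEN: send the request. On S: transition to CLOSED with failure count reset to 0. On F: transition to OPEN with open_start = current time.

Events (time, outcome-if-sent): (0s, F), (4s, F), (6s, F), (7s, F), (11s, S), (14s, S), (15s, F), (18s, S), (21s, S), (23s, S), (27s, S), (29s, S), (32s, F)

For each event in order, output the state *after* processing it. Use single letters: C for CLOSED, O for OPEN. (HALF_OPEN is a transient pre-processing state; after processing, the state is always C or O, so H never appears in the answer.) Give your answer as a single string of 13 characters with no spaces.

Answer: CCOOCCCCCCCCC

Derivation:
State after each event:
  event#1 t=0s outcome=F: state=CLOSED
  event#2 t=4s outcome=F: state=CLOSED
  event#3 t=6s outcome=F: state=OPEN
  event#4 t=7s outcome=F: state=OPEN
  event#5 t=11s outcome=S: state=CLOSED
  event#6 t=14s outcome=S: state=CLOSED
  event#7 t=15s outcome=F: state=CLOSED
  event#8 t=18s outcome=S: state=CLOSED
  event#9 t=21s outcome=S: state=CLOSED
  event#10 t=23s outcome=S: state=CLOSED
  event#11 t=27s outcome=S: state=CLOSED
  event#12 t=29s outcome=S: state=CLOSED
  event#13 t=32s outcome=F: state=CLOSED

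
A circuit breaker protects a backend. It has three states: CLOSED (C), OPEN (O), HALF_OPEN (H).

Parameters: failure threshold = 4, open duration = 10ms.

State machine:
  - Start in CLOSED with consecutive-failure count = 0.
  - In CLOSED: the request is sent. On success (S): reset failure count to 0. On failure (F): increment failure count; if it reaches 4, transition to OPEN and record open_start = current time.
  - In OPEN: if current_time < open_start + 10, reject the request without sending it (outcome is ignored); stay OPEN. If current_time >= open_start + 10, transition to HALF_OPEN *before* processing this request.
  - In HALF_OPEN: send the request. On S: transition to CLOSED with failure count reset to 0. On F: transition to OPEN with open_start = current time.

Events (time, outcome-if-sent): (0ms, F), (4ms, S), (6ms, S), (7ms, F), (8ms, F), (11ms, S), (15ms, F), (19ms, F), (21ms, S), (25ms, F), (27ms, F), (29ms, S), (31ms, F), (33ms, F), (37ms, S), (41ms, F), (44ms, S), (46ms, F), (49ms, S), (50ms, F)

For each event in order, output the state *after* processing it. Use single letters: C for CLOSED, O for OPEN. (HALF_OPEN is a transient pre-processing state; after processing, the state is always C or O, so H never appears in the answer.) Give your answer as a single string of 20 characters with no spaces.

State after each event:
  event#1 t=0ms outcome=F: state=CLOSED
  event#2 t=4ms outcome=S: state=CLOSED
  event#3 t=6ms outcome=S: state=CLOSED
  event#4 t=7ms outcome=F: state=CLOSED
  event#5 t=8ms outcome=F: state=CLOSED
  event#6 t=11ms outcome=S: state=CLOSED
  event#7 t=15ms outcome=F: state=CLOSED
  event#8 t=19ms outcome=F: state=CLOSED
  event#9 t=21ms outcome=S: state=CLOSED
  event#10 t=25ms outcome=F: state=CLOSED
  event#11 t=27ms outcome=F: state=CLOSED
  event#12 t=29ms outcome=S: state=CLOSED
  event#13 t=31ms outcome=F: state=CLOSED
  event#14 t=33ms outcome=F: state=CLOSED
  event#15 t=37ms outcome=S: state=CLOSED
  event#16 t=41ms outcome=F: state=CLOSED
  event#17 t=44ms outcome=S: state=CLOSED
  event#18 t=46ms outcome=F: state=CLOSED
  event#19 t=49ms outcome=S: state=CLOSED
  event#20 t=50ms outcome=F: state=CLOSED

Answer: CCCCCCCCCCCCCCCCCCCC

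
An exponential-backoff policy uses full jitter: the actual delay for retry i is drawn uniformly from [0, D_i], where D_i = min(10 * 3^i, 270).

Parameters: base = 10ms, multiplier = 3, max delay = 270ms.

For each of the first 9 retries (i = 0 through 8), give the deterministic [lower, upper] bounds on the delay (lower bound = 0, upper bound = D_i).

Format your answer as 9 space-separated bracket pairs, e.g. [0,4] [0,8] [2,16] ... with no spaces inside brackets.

Computing bounds per retry:
  i=0: D_i=min(10*3^0,270)=10, bounds=[0,10]
  i=1: D_i=min(10*3^1,270)=30, bounds=[0,30]
  i=2: D_i=min(10*3^2,270)=90, bounds=[0,90]
  i=3: D_i=min(10*3^3,270)=270, bounds=[0,270]
  i=4: D_i=min(10*3^4,270)=270, bounds=[0,270]
  i=5: D_i=min(10*3^5,270)=270, bounds=[0,270]
  i=6: D_i=min(10*3^6,270)=270, bounds=[0,270]
  i=7: D_i=min(10*3^7,270)=270, bounds=[0,270]
  i=8: D_i=min(10*3^8,270)=270, bounds=[0,270]

Answer: [0,10] [0,30] [0,90] [0,270] [0,270] [0,270] [0,270] [0,270] [0,270]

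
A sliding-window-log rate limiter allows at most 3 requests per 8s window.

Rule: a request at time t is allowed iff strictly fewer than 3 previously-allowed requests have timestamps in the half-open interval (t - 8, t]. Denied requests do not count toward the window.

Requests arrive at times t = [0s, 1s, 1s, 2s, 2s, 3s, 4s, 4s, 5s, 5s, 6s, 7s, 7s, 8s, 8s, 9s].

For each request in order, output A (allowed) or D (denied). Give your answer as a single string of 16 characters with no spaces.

Tracking allowed requests in the window:
  req#1 t=0s: ALLOW
  req#2 t=1s: ALLOW
  req#3 t=1s: ALLOW
  req#4 t=2s: DENY
  req#5 t=2s: DENY
  req#6 t=3s: DENY
  req#7 t=4s: DENY
  req#8 t=4s: DENY
  req#9 t=5s: DENY
  req#10 t=5s: DENY
  req#11 t=6s: DENY
  req#12 t=7s: DENY
  req#13 t=7s: DENY
  req#14 t=8s: ALLOW
  req#15 t=8s: DENY
  req#16 t=9s: ALLOW

Answer: AAADDDDDDDDDDADA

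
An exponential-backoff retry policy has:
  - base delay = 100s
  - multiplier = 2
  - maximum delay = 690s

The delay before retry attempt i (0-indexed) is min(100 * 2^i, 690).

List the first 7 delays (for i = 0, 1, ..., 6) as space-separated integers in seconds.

Computing each delay:
  i=0: min(100*2^0, 690) = 100
  i=1: min(100*2^1, 690) = 200
  i=2: min(100*2^2, 690) = 400
  i=3: min(100*2^3, 690) = 690
  i=4: min(100*2^4, 690) = 690
  i=5: min(100*2^5, 690) = 690
  i=6: min(100*2^6, 690) = 690

Answer: 100 200 400 690 690 690 690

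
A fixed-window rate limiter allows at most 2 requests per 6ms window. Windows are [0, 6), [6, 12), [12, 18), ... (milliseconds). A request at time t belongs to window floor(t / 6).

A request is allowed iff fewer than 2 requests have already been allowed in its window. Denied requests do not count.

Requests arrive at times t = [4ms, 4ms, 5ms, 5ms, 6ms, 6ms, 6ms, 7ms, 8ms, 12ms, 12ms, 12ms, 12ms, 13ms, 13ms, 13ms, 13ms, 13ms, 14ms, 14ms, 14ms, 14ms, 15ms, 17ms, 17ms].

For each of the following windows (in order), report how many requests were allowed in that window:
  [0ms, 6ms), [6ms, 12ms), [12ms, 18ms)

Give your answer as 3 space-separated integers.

Processing requests:
  req#1 t=4ms (window 0): ALLOW
  req#2 t=4ms (window 0): ALLOW
  req#3 t=5ms (window 0): DENY
  req#4 t=5ms (window 0): DENY
  req#5 t=6ms (window 1): ALLOW
  req#6 t=6ms (window 1): ALLOW
  req#7 t=6ms (window 1): DENY
  req#8 t=7ms (window 1): DENY
  req#9 t=8ms (window 1): DENY
  req#10 t=12ms (window 2): ALLOW
  req#11 t=12ms (window 2): ALLOW
  req#12 t=12ms (window 2): DENY
  req#13 t=12ms (window 2): DENY
  req#14 t=13ms (window 2): DENY
  req#15 t=13ms (window 2): DENY
  req#16 t=13ms (window 2): DENY
  req#17 t=13ms (window 2): DENY
  req#18 t=13ms (window 2): DENY
  req#19 t=14ms (window 2): DENY
  req#20 t=14ms (window 2): DENY
  req#21 t=14ms (window 2): DENY
  req#22 t=14ms (window 2): DENY
  req#23 t=15ms (window 2): DENY
  req#24 t=17ms (window 2): DENY
  req#25 t=17ms (window 2): DENY

Allowed counts by window: 2 2 2

Answer: 2 2 2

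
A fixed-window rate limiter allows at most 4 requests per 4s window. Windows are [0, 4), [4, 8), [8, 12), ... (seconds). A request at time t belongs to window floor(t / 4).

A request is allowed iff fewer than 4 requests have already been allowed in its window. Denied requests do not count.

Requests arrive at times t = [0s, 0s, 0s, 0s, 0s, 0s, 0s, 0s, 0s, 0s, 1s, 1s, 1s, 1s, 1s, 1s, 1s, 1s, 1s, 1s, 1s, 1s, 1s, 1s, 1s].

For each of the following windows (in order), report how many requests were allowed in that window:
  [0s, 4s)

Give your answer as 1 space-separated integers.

Answer: 4

Derivation:
Processing requests:
  req#1 t=0s (window 0): ALLOW
  req#2 t=0s (window 0): ALLOW
  req#3 t=0s (window 0): ALLOW
  req#4 t=0s (window 0): ALLOW
  req#5 t=0s (window 0): DENY
  req#6 t=0s (window 0): DENY
  req#7 t=0s (window 0): DENY
  req#8 t=0s (window 0): DENY
  req#9 t=0s (window 0): DENY
  req#10 t=0s (window 0): DENY
  req#11 t=1s (window 0): DENY
  req#12 t=1s (window 0): DENY
  req#13 t=1s (window 0): DENY
  req#14 t=1s (window 0): DENY
  req#15 t=1s (window 0): DENY
  req#16 t=1s (window 0): DENY
  req#17 t=1s (window 0): DENY
  req#18 t=1s (window 0): DENY
  req#19 t=1s (window 0): DENY
  req#20 t=1s (window 0): DENY
  req#21 t=1s (window 0): DENY
  req#22 t=1s (window 0): DENY
  req#23 t=1s (window 0): DENY
  req#24 t=1s (window 0): DENY
  req#25 t=1s (window 0): DENY

Allowed counts by window: 4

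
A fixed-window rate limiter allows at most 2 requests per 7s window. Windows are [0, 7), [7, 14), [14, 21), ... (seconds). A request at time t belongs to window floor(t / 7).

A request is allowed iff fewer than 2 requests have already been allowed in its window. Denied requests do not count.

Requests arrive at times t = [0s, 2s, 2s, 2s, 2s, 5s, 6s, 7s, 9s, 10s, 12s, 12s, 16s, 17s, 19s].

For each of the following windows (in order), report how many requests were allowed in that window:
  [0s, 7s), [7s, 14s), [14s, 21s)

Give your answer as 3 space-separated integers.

Answer: 2 2 2

Derivation:
Processing requests:
  req#1 t=0s (window 0): ALLOW
  req#2 t=2s (window 0): ALLOW
  req#3 t=2s (window 0): DENY
  req#4 t=2s (window 0): DENY
  req#5 t=2s (window 0): DENY
  req#6 t=5s (window 0): DENY
  req#7 t=6s (window 0): DENY
  req#8 t=7s (window 1): ALLOW
  req#9 t=9s (window 1): ALLOW
  req#10 t=10s (window 1): DENY
  req#11 t=12s (window 1): DENY
  req#12 t=12s (window 1): DENY
  req#13 t=16s (window 2): ALLOW
  req#14 t=17s (window 2): ALLOW
  req#15 t=19s (window 2): DENY

Allowed counts by window: 2 2 2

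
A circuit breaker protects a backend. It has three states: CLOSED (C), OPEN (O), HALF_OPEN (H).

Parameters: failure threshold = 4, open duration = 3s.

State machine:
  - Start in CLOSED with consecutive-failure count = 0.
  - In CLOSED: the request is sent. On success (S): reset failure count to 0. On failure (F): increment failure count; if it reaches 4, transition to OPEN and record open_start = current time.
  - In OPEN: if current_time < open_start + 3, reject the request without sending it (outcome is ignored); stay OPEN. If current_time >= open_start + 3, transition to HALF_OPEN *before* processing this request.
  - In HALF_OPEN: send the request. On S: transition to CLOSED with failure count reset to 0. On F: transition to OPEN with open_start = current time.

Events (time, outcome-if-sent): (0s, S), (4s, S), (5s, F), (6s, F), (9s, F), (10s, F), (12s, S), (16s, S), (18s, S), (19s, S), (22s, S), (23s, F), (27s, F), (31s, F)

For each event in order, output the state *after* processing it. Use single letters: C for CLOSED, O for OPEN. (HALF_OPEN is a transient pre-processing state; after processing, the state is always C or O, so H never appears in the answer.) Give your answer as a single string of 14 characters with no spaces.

Answer: CCCCCOOCCCCCCC

Derivation:
State after each event:
  event#1 t=0s outcome=S: state=CLOSED
  event#2 t=4s outcome=S: state=CLOSED
  event#3 t=5s outcome=F: state=CLOSED
  event#4 t=6s outcome=F: state=CLOSED
  event#5 t=9s outcome=F: state=CLOSED
  event#6 t=10s outcome=F: state=OPEN
  event#7 t=12s outcome=S: state=OPEN
  event#8 t=16s outcome=S: state=CLOSED
  event#9 t=18s outcome=S: state=CLOSED
  event#10 t=19s outcome=S: state=CLOSED
  event#11 t=22s outcome=S: state=CLOSED
  event#12 t=23s outcome=F: state=CLOSED
  event#13 t=27s outcome=F: state=CLOSED
  event#14 t=31s outcome=F: state=CLOSED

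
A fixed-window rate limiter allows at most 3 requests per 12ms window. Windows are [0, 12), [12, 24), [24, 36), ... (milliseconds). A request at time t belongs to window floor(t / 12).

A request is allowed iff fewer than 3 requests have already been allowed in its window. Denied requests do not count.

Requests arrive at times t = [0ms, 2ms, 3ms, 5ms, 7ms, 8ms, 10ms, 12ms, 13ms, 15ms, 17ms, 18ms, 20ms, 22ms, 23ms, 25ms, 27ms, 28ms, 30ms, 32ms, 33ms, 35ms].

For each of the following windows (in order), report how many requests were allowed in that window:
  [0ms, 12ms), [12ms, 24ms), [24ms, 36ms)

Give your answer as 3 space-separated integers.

Processing requests:
  req#1 t=0ms (window 0): ALLOW
  req#2 t=2ms (window 0): ALLOW
  req#3 t=3ms (window 0): ALLOW
  req#4 t=5ms (window 0): DENY
  req#5 t=7ms (window 0): DENY
  req#6 t=8ms (window 0): DENY
  req#7 t=10ms (window 0): DENY
  req#8 t=12ms (window 1): ALLOW
  req#9 t=13ms (window 1): ALLOW
  req#10 t=15ms (window 1): ALLOW
  req#11 t=17ms (window 1): DENY
  req#12 t=18ms (window 1): DENY
  req#13 t=20ms (window 1): DENY
  req#14 t=22ms (window 1): DENY
  req#15 t=23ms (window 1): DENY
  req#16 t=25ms (window 2): ALLOW
  req#17 t=27ms (window 2): ALLOW
  req#18 t=28ms (window 2): ALLOW
  req#19 t=30ms (window 2): DENY
  req#20 t=32ms (window 2): DENY
  req#21 t=33ms (window 2): DENY
  req#22 t=35ms (window 2): DENY

Allowed counts by window: 3 3 3

Answer: 3 3 3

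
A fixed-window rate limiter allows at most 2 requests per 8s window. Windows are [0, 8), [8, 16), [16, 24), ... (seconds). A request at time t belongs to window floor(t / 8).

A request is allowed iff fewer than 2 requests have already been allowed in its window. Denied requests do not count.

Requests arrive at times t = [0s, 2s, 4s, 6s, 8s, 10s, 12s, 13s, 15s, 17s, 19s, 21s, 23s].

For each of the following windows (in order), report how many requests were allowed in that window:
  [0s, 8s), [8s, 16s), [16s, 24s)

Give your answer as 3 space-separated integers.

Answer: 2 2 2

Derivation:
Processing requests:
  req#1 t=0s (window 0): ALLOW
  req#2 t=2s (window 0): ALLOW
  req#3 t=4s (window 0): DENY
  req#4 t=6s (window 0): DENY
  req#5 t=8s (window 1): ALLOW
  req#6 t=10s (window 1): ALLOW
  req#7 t=12s (window 1): DENY
  req#8 t=13s (window 1): DENY
  req#9 t=15s (window 1): DENY
  req#10 t=17s (window 2): ALLOW
  req#11 t=19s (window 2): ALLOW
  req#12 t=21s (window 2): DENY
  req#13 t=23s (window 2): DENY

Allowed counts by window: 2 2 2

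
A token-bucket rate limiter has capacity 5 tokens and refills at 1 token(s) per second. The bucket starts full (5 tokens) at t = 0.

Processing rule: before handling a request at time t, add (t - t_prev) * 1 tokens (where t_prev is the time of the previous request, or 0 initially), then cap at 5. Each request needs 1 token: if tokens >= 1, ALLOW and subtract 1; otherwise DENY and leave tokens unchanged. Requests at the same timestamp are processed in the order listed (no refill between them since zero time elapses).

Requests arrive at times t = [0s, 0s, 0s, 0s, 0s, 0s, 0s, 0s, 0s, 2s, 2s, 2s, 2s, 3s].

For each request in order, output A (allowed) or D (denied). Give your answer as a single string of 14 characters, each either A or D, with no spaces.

Answer: AAAAADDDDAADDA

Derivation:
Simulating step by step:
  req#1 t=0s: ALLOW
  req#2 t=0s: ALLOW
  req#3 t=0s: ALLOW
  req#4 t=0s: ALLOW
  req#5 t=0s: ALLOW
  req#6 t=0s: DENY
  req#7 t=0s: DENY
  req#8 t=0s: DENY
  req#9 t=0s: DENY
  req#10 t=2s: ALLOW
  req#11 t=2s: ALLOW
  req#12 t=2s: DENY
  req#13 t=2s: DENY
  req#14 t=3s: ALLOW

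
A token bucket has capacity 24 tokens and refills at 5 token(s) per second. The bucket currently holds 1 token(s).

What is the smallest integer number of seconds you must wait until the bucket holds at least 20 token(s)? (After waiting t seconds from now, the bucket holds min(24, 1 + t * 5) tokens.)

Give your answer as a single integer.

Need 1 + t * 5 >= 20, so t >= 19/5.
Smallest integer t = ceil(19/5) = 4.

Answer: 4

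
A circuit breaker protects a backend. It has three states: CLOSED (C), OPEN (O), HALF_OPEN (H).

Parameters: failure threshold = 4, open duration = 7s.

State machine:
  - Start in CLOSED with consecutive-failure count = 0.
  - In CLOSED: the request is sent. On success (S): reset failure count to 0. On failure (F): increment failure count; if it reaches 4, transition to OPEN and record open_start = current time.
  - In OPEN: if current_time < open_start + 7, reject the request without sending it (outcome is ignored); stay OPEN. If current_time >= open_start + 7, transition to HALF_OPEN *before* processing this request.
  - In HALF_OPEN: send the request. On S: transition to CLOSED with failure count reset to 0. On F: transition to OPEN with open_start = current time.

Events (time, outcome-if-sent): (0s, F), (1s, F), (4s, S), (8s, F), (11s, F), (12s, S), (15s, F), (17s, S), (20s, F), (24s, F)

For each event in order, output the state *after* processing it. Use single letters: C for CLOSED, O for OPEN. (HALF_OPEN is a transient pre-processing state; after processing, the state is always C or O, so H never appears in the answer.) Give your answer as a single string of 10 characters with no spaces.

State after each event:
  event#1 t=0s outcome=F: state=CLOSED
  event#2 t=1s outcome=F: state=CLOSED
  event#3 t=4s outcome=S: state=CLOSED
  event#4 t=8s outcome=F: state=CLOSED
  event#5 t=11s outcome=F: state=CLOSED
  event#6 t=12s outcome=S: state=CLOSED
  event#7 t=15s outcome=F: state=CLOSED
  event#8 t=17s outcome=S: state=CLOSED
  event#9 t=20s outcome=F: state=CLOSED
  event#10 t=24s outcome=F: state=CLOSED

Answer: CCCCCCCCCC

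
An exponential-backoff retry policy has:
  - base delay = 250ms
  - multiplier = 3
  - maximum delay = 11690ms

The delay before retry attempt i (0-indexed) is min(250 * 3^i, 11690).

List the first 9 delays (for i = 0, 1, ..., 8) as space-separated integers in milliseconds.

Computing each delay:
  i=0: min(250*3^0, 11690) = 250
  i=1: min(250*3^1, 11690) = 750
  i=2: min(250*3^2, 11690) = 2250
  i=3: min(250*3^3, 11690) = 6750
  i=4: min(250*3^4, 11690) = 11690
  i=5: min(250*3^5, 11690) = 11690
  i=6: min(250*3^6, 11690) = 11690
  i=7: min(250*3^7, 11690) = 11690
  i=8: min(250*3^8, 11690) = 11690

Answer: 250 750 2250 6750 11690 11690 11690 11690 11690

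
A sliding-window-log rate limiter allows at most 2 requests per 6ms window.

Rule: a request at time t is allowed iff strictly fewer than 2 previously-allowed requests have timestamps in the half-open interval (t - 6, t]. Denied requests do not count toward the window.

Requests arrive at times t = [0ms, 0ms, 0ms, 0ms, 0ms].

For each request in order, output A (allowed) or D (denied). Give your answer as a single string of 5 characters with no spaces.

Answer: AADDD

Derivation:
Tracking allowed requests in the window:
  req#1 t=0ms: ALLOW
  req#2 t=0ms: ALLOW
  req#3 t=0ms: DENY
  req#4 t=0ms: DENY
  req#5 t=0ms: DENY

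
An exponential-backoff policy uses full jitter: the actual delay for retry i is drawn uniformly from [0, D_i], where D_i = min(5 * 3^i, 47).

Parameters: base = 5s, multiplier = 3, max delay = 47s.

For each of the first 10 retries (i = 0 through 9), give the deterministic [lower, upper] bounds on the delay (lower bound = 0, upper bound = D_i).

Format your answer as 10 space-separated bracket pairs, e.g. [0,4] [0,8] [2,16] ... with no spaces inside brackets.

Computing bounds per retry:
  i=0: D_i=min(5*3^0,47)=5, bounds=[0,5]
  i=1: D_i=min(5*3^1,47)=15, bounds=[0,15]
  i=2: D_i=min(5*3^2,47)=45, bounds=[0,45]
  i=3: D_i=min(5*3^3,47)=47, bounds=[0,47]
  i=4: D_i=min(5*3^4,47)=47, bounds=[0,47]
  i=5: D_i=min(5*3^5,47)=47, bounds=[0,47]
  i=6: D_i=min(5*3^6,47)=47, bounds=[0,47]
  i=7: D_i=min(5*3^7,47)=47, bounds=[0,47]
  i=8: D_i=min(5*3^8,47)=47, bounds=[0,47]
  i=9: D_i=min(5*3^9,47)=47, bounds=[0,47]

Answer: [0,5] [0,15] [0,45] [0,47] [0,47] [0,47] [0,47] [0,47] [0,47] [0,47]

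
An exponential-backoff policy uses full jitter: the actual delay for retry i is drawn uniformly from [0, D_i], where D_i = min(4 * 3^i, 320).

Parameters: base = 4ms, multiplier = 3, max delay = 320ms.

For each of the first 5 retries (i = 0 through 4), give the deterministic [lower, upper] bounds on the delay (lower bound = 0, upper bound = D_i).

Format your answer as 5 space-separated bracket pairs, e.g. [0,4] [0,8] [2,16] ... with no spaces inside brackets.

Computing bounds per retry:
  i=0: D_i=min(4*3^0,320)=4, bounds=[0,4]
  i=1: D_i=min(4*3^1,320)=12, bounds=[0,12]
  i=2: D_i=min(4*3^2,320)=36, bounds=[0,36]
  i=3: D_i=min(4*3^3,320)=108, bounds=[0,108]
  i=4: D_i=min(4*3^4,320)=320, bounds=[0,320]

Answer: [0,4] [0,12] [0,36] [0,108] [0,320]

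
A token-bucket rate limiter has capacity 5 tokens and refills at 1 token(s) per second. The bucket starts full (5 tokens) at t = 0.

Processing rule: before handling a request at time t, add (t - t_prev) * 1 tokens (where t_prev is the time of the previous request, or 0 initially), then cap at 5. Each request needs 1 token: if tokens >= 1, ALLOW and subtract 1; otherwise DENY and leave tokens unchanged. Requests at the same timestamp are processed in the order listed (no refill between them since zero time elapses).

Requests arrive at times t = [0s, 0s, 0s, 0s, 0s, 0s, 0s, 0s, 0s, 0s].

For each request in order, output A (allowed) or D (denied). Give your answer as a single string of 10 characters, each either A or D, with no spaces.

Answer: AAAAADDDDD

Derivation:
Simulating step by step:
  req#1 t=0s: ALLOW
  req#2 t=0s: ALLOW
  req#3 t=0s: ALLOW
  req#4 t=0s: ALLOW
  req#5 t=0s: ALLOW
  req#6 t=0s: DENY
  req#7 t=0s: DENY
  req#8 t=0s: DENY
  req#9 t=0s: DENY
  req#10 t=0s: DENY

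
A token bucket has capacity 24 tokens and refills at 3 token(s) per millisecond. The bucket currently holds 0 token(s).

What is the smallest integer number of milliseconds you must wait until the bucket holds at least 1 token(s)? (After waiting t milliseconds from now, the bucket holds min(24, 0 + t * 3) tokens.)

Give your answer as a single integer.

Need 0 + t * 3 >= 1, so t >= 1/3.
Smallest integer t = ceil(1/3) = 1.

Answer: 1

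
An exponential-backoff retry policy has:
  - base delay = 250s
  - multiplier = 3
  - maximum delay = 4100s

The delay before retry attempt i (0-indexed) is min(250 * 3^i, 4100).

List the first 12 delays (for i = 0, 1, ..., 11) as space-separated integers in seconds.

Computing each delay:
  i=0: min(250*3^0, 4100) = 250
  i=1: min(250*3^1, 4100) = 750
  i=2: min(250*3^2, 4100) = 2250
  i=3: min(250*3^3, 4100) = 4100
  i=4: min(250*3^4, 4100) = 4100
  i=5: min(250*3^5, 4100) = 4100
  i=6: min(250*3^6, 4100) = 4100
  i=7: min(250*3^7, 4100) = 4100
  i=8: min(250*3^8, 4100) = 4100
  i=9: min(250*3^9, 4100) = 4100
  i=10: min(250*3^10, 4100) = 4100
  i=11: min(250*3^11, 4100) = 4100

Answer: 250 750 2250 4100 4100 4100 4100 4100 4100 4100 4100 4100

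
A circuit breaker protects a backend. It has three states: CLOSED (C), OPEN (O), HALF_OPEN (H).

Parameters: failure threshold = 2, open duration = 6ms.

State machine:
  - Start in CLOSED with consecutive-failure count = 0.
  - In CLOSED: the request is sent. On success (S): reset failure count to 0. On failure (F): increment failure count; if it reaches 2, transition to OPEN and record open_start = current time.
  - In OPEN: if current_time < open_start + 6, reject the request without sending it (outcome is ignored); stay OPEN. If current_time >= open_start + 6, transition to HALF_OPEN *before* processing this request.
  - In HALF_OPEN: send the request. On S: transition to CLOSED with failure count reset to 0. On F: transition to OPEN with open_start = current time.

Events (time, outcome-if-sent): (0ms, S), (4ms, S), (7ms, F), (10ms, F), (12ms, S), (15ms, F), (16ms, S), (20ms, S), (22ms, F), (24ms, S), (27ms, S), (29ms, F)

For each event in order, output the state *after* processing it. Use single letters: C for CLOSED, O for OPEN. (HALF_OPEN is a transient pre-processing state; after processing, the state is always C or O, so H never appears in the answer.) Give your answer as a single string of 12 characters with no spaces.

State after each event:
  event#1 t=0ms outcome=S: state=CLOSED
  event#2 t=4ms outcome=S: state=CLOSED
  event#3 t=7ms outcome=F: state=CLOSED
  event#4 t=10ms outcome=F: state=OPEN
  event#5 t=12ms outcome=S: state=OPEN
  event#6 t=15ms outcome=F: state=OPEN
  event#7 t=16ms outcome=S: state=CLOSED
  event#8 t=20ms outcome=S: state=CLOSED
  event#9 t=22ms outcome=F: state=CLOSED
  event#10 t=24ms outcome=S: state=CLOSED
  event#11 t=27ms outcome=S: state=CLOSED
  event#12 t=29ms outcome=F: state=CLOSED

Answer: CCCOOOCCCCCC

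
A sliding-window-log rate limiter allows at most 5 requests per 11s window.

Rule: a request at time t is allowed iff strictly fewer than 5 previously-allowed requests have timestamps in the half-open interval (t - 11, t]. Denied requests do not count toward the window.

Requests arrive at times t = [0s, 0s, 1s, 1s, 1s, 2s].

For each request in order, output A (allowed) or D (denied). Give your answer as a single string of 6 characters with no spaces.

Tracking allowed requests in the window:
  req#1 t=0s: ALLOW
  req#2 t=0s: ALLOW
  req#3 t=1s: ALLOW
  req#4 t=1s: ALLOW
  req#5 t=1s: ALLOW
  req#6 t=2s: DENY

Answer: AAAAAD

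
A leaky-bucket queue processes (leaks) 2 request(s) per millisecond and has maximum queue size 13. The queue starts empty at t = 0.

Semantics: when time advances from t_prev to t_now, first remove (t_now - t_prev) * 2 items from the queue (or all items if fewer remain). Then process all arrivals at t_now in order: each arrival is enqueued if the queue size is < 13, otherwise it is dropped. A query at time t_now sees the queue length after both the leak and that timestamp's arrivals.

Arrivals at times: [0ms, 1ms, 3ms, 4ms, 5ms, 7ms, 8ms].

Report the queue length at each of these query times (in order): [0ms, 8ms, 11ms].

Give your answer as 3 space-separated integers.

Answer: 1 1 0

Derivation:
Queue lengths at query times:
  query t=0ms: backlog = 1
  query t=8ms: backlog = 1
  query t=11ms: backlog = 0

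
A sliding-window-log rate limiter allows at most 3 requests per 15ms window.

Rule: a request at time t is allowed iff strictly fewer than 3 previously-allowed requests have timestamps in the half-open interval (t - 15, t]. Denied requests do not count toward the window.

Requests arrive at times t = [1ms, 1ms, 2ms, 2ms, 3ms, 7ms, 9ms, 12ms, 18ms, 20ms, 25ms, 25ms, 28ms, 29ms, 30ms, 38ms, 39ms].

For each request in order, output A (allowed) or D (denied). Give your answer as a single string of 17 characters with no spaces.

Answer: AAADDDDDAAADDDDAA

Derivation:
Tracking allowed requests in the window:
  req#1 t=1ms: ALLOW
  req#2 t=1ms: ALLOW
  req#3 t=2ms: ALLOW
  req#4 t=2ms: DENY
  req#5 t=3ms: DENY
  req#6 t=7ms: DENY
  req#7 t=9ms: DENY
  req#8 t=12ms: DENY
  req#9 t=18ms: ALLOW
  req#10 t=20ms: ALLOW
  req#11 t=25ms: ALLOW
  req#12 t=25ms: DENY
  req#13 t=28ms: DENY
  req#14 t=29ms: DENY
  req#15 t=30ms: DENY
  req#16 t=38ms: ALLOW
  req#17 t=39ms: ALLOW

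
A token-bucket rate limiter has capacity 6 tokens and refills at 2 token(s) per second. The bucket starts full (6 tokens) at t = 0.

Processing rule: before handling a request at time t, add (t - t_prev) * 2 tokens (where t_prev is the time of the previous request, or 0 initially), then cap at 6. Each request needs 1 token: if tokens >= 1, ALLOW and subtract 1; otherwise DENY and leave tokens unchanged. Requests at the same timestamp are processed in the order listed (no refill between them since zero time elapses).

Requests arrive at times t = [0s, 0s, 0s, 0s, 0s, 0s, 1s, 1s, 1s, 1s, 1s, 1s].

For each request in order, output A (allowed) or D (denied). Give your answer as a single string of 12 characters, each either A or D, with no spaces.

Answer: AAAAAAAADDDD

Derivation:
Simulating step by step:
  req#1 t=0s: ALLOW
  req#2 t=0s: ALLOW
  req#3 t=0s: ALLOW
  req#4 t=0s: ALLOW
  req#5 t=0s: ALLOW
  req#6 t=0s: ALLOW
  req#7 t=1s: ALLOW
  req#8 t=1s: ALLOW
  req#9 t=1s: DENY
  req#10 t=1s: DENY
  req#11 t=1s: DENY
  req#12 t=1s: DENY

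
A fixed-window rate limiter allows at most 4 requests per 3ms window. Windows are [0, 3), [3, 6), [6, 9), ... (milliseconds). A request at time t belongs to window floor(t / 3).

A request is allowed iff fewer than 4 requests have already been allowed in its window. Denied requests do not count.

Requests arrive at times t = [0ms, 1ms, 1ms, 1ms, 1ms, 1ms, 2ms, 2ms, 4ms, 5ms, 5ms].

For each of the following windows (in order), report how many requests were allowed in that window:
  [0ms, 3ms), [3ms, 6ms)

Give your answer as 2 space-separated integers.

Processing requests:
  req#1 t=0ms (window 0): ALLOW
  req#2 t=1ms (window 0): ALLOW
  req#3 t=1ms (window 0): ALLOW
  req#4 t=1ms (window 0): ALLOW
  req#5 t=1ms (window 0): DENY
  req#6 t=1ms (window 0): DENY
  req#7 t=2ms (window 0): DENY
  req#8 t=2ms (window 0): DENY
  req#9 t=4ms (window 1): ALLOW
  req#10 t=5ms (window 1): ALLOW
  req#11 t=5ms (window 1): ALLOW

Allowed counts by window: 4 3

Answer: 4 3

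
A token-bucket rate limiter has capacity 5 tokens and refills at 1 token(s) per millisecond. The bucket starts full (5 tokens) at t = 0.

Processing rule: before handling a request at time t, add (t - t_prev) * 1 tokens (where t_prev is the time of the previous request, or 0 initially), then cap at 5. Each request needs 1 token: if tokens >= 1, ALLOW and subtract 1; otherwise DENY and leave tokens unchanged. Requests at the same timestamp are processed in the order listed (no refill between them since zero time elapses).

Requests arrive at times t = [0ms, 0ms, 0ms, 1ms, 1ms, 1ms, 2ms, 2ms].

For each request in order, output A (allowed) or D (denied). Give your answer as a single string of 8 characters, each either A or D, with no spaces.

Simulating step by step:
  req#1 t=0ms: ALLOW
  req#2 t=0ms: ALLOW
  req#3 t=0ms: ALLOW
  req#4 t=1ms: ALLOW
  req#5 t=1ms: ALLOW
  req#6 t=1ms: ALLOW
  req#7 t=2ms: ALLOW
  req#8 t=2ms: DENY

Answer: AAAAAAAD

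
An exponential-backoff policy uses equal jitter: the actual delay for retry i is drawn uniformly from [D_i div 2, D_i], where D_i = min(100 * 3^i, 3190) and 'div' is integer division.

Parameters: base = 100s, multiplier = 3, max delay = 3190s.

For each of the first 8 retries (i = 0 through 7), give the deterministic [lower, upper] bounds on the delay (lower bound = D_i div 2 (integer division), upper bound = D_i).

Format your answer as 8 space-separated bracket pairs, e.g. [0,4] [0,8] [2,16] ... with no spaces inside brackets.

Answer: [50,100] [150,300] [450,900] [1350,2700] [1595,3190] [1595,3190] [1595,3190] [1595,3190]

Derivation:
Computing bounds per retry:
  i=0: D_i=min(100*3^0,3190)=100, bounds=[50,100]
  i=1: D_i=min(100*3^1,3190)=300, bounds=[150,300]
  i=2: D_i=min(100*3^2,3190)=900, bounds=[450,900]
  i=3: D_i=min(100*3^3,3190)=2700, bounds=[1350,2700]
  i=4: D_i=min(100*3^4,3190)=3190, bounds=[1595,3190]
  i=5: D_i=min(100*3^5,3190)=3190, bounds=[1595,3190]
  i=6: D_i=min(100*3^6,3190)=3190, bounds=[1595,3190]
  i=7: D_i=min(100*3^7,3190)=3190, bounds=[1595,3190]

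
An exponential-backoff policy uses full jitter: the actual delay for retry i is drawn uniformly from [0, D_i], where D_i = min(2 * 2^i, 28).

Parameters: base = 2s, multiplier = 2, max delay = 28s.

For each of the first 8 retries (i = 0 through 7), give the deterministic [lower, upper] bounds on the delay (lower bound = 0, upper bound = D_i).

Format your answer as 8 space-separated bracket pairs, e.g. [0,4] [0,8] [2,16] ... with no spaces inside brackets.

Computing bounds per retry:
  i=0: D_i=min(2*2^0,28)=2, bounds=[0,2]
  i=1: D_i=min(2*2^1,28)=4, bounds=[0,4]
  i=2: D_i=min(2*2^2,28)=8, bounds=[0,8]
  i=3: D_i=min(2*2^3,28)=16, bounds=[0,16]
  i=4: D_i=min(2*2^4,28)=28, bounds=[0,28]
  i=5: D_i=min(2*2^5,28)=28, bounds=[0,28]
  i=6: D_i=min(2*2^6,28)=28, bounds=[0,28]
  i=7: D_i=min(2*2^7,28)=28, bounds=[0,28]

Answer: [0,2] [0,4] [0,8] [0,16] [0,28] [0,28] [0,28] [0,28]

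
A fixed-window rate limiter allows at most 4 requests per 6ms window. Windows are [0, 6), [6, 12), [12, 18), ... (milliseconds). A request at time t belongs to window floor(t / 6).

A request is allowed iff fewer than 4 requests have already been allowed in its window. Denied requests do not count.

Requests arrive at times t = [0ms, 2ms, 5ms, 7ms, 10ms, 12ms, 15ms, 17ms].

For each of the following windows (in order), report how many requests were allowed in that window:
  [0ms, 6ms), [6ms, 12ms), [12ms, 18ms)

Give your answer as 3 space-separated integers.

Answer: 3 2 3

Derivation:
Processing requests:
  req#1 t=0ms (window 0): ALLOW
  req#2 t=2ms (window 0): ALLOW
  req#3 t=5ms (window 0): ALLOW
  req#4 t=7ms (window 1): ALLOW
  req#5 t=10ms (window 1): ALLOW
  req#6 t=12ms (window 2): ALLOW
  req#7 t=15ms (window 2): ALLOW
  req#8 t=17ms (window 2): ALLOW

Allowed counts by window: 3 2 3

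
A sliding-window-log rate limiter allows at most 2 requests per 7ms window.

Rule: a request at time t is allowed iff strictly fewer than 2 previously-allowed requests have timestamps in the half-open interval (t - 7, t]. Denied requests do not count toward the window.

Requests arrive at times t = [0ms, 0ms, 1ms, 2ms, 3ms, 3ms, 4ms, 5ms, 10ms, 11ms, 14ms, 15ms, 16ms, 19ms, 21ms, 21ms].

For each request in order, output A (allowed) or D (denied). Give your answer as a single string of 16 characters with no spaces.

Tracking allowed requests in the window:
  req#1 t=0ms: ALLOW
  req#2 t=0ms: ALLOW
  req#3 t=1ms: DENY
  req#4 t=2ms: DENY
  req#5 t=3ms: DENY
  req#6 t=3ms: DENY
  req#7 t=4ms: DENY
  req#8 t=5ms: DENY
  req#9 t=10ms: ALLOW
  req#10 t=11ms: ALLOW
  req#11 t=14ms: DENY
  req#12 t=15ms: DENY
  req#13 t=16ms: DENY
  req#14 t=19ms: ALLOW
  req#15 t=21ms: ALLOW
  req#16 t=21ms: DENY

Answer: AADDDDDDAADDDAAD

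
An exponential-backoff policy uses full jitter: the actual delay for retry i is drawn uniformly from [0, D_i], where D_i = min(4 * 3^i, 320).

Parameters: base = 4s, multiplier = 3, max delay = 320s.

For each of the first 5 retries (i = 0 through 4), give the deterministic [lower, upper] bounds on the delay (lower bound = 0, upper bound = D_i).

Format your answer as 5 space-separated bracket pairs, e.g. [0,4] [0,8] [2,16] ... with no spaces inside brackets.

Answer: [0,4] [0,12] [0,36] [0,108] [0,320]

Derivation:
Computing bounds per retry:
  i=0: D_i=min(4*3^0,320)=4, bounds=[0,4]
  i=1: D_i=min(4*3^1,320)=12, bounds=[0,12]
  i=2: D_i=min(4*3^2,320)=36, bounds=[0,36]
  i=3: D_i=min(4*3^3,320)=108, bounds=[0,108]
  i=4: D_i=min(4*3^4,320)=320, bounds=[0,320]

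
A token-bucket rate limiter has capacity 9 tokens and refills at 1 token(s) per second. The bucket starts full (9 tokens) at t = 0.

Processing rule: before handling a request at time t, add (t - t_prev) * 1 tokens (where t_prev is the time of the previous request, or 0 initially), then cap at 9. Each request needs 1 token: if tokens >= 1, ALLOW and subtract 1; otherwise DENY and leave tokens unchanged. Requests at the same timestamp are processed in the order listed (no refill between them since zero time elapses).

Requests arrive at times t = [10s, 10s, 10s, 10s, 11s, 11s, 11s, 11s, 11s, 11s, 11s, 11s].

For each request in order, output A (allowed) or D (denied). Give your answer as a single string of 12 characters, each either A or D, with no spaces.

Answer: AAAAAAAAAADD

Derivation:
Simulating step by step:
  req#1 t=10s: ALLOW
  req#2 t=10s: ALLOW
  req#3 t=10s: ALLOW
  req#4 t=10s: ALLOW
  req#5 t=11s: ALLOW
  req#6 t=11s: ALLOW
  req#7 t=11s: ALLOW
  req#8 t=11s: ALLOW
  req#9 t=11s: ALLOW
  req#10 t=11s: ALLOW
  req#11 t=11s: DENY
  req#12 t=11s: DENY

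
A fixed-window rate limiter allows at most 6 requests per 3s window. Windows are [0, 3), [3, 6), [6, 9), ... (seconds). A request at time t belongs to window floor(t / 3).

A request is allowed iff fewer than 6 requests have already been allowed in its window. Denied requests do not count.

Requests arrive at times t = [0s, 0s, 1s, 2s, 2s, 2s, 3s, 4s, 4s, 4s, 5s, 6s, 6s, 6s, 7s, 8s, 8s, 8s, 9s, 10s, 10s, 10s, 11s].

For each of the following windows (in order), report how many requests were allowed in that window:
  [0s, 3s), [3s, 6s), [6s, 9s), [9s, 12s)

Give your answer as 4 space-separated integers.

Answer: 6 5 6 5

Derivation:
Processing requests:
  req#1 t=0s (window 0): ALLOW
  req#2 t=0s (window 0): ALLOW
  req#3 t=1s (window 0): ALLOW
  req#4 t=2s (window 0): ALLOW
  req#5 t=2s (window 0): ALLOW
  req#6 t=2s (window 0): ALLOW
  req#7 t=3s (window 1): ALLOW
  req#8 t=4s (window 1): ALLOW
  req#9 t=4s (window 1): ALLOW
  req#10 t=4s (window 1): ALLOW
  req#11 t=5s (window 1): ALLOW
  req#12 t=6s (window 2): ALLOW
  req#13 t=6s (window 2): ALLOW
  req#14 t=6s (window 2): ALLOW
  req#15 t=7s (window 2): ALLOW
  req#16 t=8s (window 2): ALLOW
  req#17 t=8s (window 2): ALLOW
  req#18 t=8s (window 2): DENY
  req#19 t=9s (window 3): ALLOW
  req#20 t=10s (window 3): ALLOW
  req#21 t=10s (window 3): ALLOW
  req#22 t=10s (window 3): ALLOW
  req#23 t=11s (window 3): ALLOW

Allowed counts by window: 6 5 6 5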